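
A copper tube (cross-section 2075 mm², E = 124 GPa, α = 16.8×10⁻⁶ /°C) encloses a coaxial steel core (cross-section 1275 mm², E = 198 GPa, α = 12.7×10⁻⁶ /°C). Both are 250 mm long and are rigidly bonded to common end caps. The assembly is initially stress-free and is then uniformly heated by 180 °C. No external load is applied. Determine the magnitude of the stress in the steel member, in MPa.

Equilibrium of a rigid end plate with no external load gives equal and opposite internal forces ±P in the two members. Since α_{copper} > α_{steel}, heating drives the copper into compression and the steel into tension.
Equating the net (thermal + elastic) strains gives |α₁ − α₂|·ΔT = P·[1/(A₁E₁) + 1/(A₂E₂)].
|α₁ − α₂|·ΔT = 4.1×10⁻⁶ × 180 = 0.000738.
1/(A₁E₁) + 1/(A₂E₂) = 1/(2075×124×10³) + 1/(1275×198×10³) = 7.848×10⁻⁹ N⁻¹.
So P = 0.000738 / 7.848×10⁻⁹ = 94.04 kN.
σ_{steel} = P/A₂ = 94040/1275 = 73.76 MPa, tensile.

σ ≈ 73.8 MPa (tensile)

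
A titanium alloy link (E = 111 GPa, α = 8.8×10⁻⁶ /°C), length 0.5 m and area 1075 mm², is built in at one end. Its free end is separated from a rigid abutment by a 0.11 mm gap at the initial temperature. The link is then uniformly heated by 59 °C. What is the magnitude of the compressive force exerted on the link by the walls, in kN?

P ≈ 35.7 kN

Unrestrained expansion: δ_free = αΔT L = 8.8×10⁻⁶ × 59 × 500 = 0.2596 mm.
After closing the 0.11 mm clearance, 0.2596 − 0.11 = 0.1496 mm of expansion remains to be suppressed by the wall.
That suppressed elongation corresponds to σ = E·Δ/L = 111×10³ × 0.1496/500 = 33.21 MPa.
P = σA = 33.21 × 1075 = 35.7 kN.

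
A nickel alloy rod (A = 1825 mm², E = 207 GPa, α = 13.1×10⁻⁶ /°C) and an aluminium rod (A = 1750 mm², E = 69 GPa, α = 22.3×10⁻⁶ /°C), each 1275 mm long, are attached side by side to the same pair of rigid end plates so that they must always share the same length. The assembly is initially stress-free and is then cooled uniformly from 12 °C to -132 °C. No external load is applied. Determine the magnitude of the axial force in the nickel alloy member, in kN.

P ≈ 121 kN (compressive in the nickel alloy)

Both members must finish at the same length. With the larger α, the aluminium tends to over-contract; the plates restrain it, putting the aluminium in tension and the nickel alloy in compression. With no external load the two internal forces are equal and opposite, magnitude P.
Setting the final lengths equal and cancelling L: (α₁ − α₂)ΔT = P/(A₁E₁) + P/(A₂E₂).
|α₁ − α₂|·ΔT = 9.2×10⁻⁶ × 144 = 0.001325.
1/(A₁E₁) + 1/(A₂E₂) = 1/(1825×207×10³) + 1/(1750×69×10³) = 1.093×10⁻⁸ N⁻¹.
P = 0.001325 / 1.093×10⁻⁸ = 121200 N = 121.2 kN.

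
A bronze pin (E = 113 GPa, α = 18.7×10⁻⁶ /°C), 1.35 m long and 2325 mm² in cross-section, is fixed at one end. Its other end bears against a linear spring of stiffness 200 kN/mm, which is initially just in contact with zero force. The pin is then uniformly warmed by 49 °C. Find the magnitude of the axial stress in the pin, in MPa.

σ ≈ 52.5 MPa (compressive)

The unrestrained thermal change is αΔT L = 18.7×10⁻⁶ × 49 × 1350 = 1.237 mm.
With a force P in the spring, the elastic change of the pin is PL/(AE) and that of the spring is P/k; compatibility requires their sum to equal δ_free.
So P = δ_free / [L/(AE) + 1/k] = 1.237 / [ 1350/(2325×113×10³) + 1/(200×10³) ].
P = 1.237 / 1.014×10⁻⁵ = 122000 N.
σ = P/A = 122000/2325 = 52.48 MPa.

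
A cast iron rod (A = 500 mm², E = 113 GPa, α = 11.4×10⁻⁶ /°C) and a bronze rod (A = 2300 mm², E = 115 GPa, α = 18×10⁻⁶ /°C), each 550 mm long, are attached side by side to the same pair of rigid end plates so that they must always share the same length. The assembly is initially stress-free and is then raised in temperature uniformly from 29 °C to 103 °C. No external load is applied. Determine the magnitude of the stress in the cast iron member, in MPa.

σ ≈ 45.5 MPa (tensile)

Equilibrium of a rigid end plate with no external load gives equal and opposite internal forces ±P in the two members. Since α_{bronze} > α_{cast iron}, heating drives the bronze into compression and the cast iron into tension.
Equating the net (thermal + elastic) strains gives |α₁ − α₂|·ΔT = P·[1/(A₁E₁) + 1/(A₂E₂)].
|α₁ − α₂|·ΔT = 6.6×10⁻⁶ × 74 = 0.0004884.
1/(A₁E₁) + 1/(A₂E₂) = 1/(500×113×10³) + 1/(2300×115×10³) = 2.148×10⁻⁸ N⁻¹.
P = 0.0004884 / 2.148×10⁻⁸ = 22740 N = 22.74 kN.
σ_{cast iron} = P/A₁ = 22740/500 = 45.48 MPa, tensile.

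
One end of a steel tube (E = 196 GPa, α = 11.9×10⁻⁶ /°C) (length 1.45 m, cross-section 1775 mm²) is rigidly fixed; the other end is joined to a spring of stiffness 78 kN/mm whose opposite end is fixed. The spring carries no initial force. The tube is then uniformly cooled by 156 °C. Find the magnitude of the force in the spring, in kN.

P ≈ 158 kN

If the spring were absent the tube would shorten by αΔT L = 11.9×10⁻⁶ × 156 × 1450 = 2.692 mm.
With a force P in the spring, the elastic change of the tube is PL/(AE) and that of the spring is P/k; compatibility requires their sum to equal δ_free.
P [ L/(AE) + 1/k ] = δ_free → P [ 1450/(1775×196×10³) + 1/(78×10³) ] = 2.692.
P = 2.692 / 1.699×10⁻⁵ = 158400 N.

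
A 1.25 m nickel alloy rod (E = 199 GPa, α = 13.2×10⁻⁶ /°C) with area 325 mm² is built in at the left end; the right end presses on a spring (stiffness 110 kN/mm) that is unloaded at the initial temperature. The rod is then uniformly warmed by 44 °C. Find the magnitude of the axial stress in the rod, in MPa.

If the spring were absent the rod would lengthen by αΔT L = 13.2×10⁻⁶ × 44 × 1250 = 0.726 mm.
Let P be the compressive force at the spring. The rod shortens elastically by PL/(AE) and the spring compresses by P/k; together these equal δ_free.
So P = δ_free / [L/(AE) + 1/k] = 0.726 / [ 1250/(325×199×10³) + 1/(110×10³) ].
P = 0.726 / 2.842×10⁻⁵ = 25550 N.
σ = P/A = 25550/325 = 78.61 MPa.

σ ≈ 78.6 MPa (compressive)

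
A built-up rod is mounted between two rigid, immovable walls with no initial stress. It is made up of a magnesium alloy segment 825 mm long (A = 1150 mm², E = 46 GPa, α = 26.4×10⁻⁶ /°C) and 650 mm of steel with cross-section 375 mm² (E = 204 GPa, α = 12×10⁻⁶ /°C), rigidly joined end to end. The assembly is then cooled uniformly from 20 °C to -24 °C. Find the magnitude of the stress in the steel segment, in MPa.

σ ≈ 144 MPa (tensile)

If the supports were absent, the total length change would be Σ αᵢΔT Lᵢ = 26.4×10⁻⁶×44×825 + 12×10⁻⁶×44×650 = 1.302 mm.
The walls prevent any net length change, so an axial force P (same in every segment) develops. Compatibility: P · Σ Lᵢ/(AᵢEᵢ) = δ_free.
Σ Lᵢ/(AᵢEᵢ) = 825/(1150×46×10³) + 650/(375×204×10³) = 2.409×10⁻⁵ mm/N.
So P = 1.302 / 2.409×10⁻⁵ = 54.02 kN, tensile.
σ_{steel} = P / A = 54020 / 375 = 144.1 MPa.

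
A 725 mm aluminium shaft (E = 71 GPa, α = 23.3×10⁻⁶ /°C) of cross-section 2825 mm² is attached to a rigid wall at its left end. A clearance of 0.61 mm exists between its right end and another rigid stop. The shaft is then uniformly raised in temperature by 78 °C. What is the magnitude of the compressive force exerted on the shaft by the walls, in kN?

Free thermal elongation = αΔT L = 23.3×10⁻⁶ × 78 × 725 = 1.318 mm.
After closing the 0.61 mm clearance, 1.318 − 0.61 = 0.7076 mm of expansion remains to be suppressed by the wall.
That suppressed elongation corresponds to σ = E·Δ/L = 71×10³ × 0.7076/725 = 69.3 MPa.
Force on the wall = σA = 69.3 × 2825 mm² = 195.8 kN.

P ≈ 196 kN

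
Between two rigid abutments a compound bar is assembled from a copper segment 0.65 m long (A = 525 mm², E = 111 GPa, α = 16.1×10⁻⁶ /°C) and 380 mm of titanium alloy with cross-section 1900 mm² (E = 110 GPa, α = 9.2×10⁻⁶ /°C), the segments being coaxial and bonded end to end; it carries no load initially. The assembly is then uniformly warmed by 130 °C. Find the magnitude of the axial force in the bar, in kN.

P ≈ 140 kN (compressive)

If the supports were absent, the total length change would be Σ αᵢΔT Lᵢ = 16.1×10⁻⁶×130×650 + 9.2×10⁻⁶×130×380 = 1.815 mm.
The walls prevent any net length change, so an axial force P (same in every segment) develops. Compatibility: P · Σ Lᵢ/(AᵢEᵢ) = δ_free.
Σ Lᵢ/(AᵢEᵢ) = 650/(525×111×10³) + 380/(1900×110×10³) = 1.297×10⁻⁵ mm/N.
So P = 1.815 / 1.297×10⁻⁵ = 139.9 kN, compressive.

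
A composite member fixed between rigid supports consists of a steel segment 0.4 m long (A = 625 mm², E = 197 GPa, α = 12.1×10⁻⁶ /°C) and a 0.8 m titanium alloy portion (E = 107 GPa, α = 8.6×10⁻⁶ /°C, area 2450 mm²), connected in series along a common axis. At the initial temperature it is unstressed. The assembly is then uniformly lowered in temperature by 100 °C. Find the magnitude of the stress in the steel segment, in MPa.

With the walls removed the bar would change length by δ_free = Σ αᵢΔT Lᵢ = 12.1×10⁻⁶×100×400 + 8.6×10⁻⁶×100×800 = 1.172 mm.
The rigid supports impose zero overall length change; the single axial force P common to all segments must satisfy P Σ Lᵢ/(AᵢEᵢ) = δ_free.
The series flexibility is Σ Lᵢ/(AᵢEᵢ) = 400/(625×197×10³) + 800/(2450×107×10³) = 6.3×10⁻⁶ mm/N.
Hence P = δ_free / Σ(L/AE) = 1.172/6.3×10⁻⁶ = 186 kN (tensile).
σ_{steel} = P / A = 186000 / 625 = 297.6 MPa.

σ ≈ 298 MPa (tensile)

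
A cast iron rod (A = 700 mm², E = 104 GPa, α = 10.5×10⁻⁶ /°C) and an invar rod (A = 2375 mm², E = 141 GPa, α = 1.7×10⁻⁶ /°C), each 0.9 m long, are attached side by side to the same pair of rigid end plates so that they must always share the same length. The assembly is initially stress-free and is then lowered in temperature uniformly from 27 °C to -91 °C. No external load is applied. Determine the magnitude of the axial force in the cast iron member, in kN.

P ≈ 62.1 kN (tensile in the cast iron)

The cast iron has the larger α, so on cooling it would change length more than the invar if both were free. The rigid plates force a common final length, so the cast iron is put into tension and the invar into compression, with equal and opposite forces P (no external load).
Equating the net (thermal + elastic) strains gives |α₁ − α₂|·ΔT = P·[1/(A₁E₁) + 1/(A₂E₂)].
|α₁ − α₂|·ΔT = 8.8×10⁻⁶ × 118 = 0.001038.
1/(A₁E₁) + 1/(A₂E₂) = 1/(700×104×10³) + 1/(2375×141×10³) = 1.672×10⁻⁸ N⁻¹.
So P = 0.001038 / 1.672×10⁻⁸ = 62.1 kN.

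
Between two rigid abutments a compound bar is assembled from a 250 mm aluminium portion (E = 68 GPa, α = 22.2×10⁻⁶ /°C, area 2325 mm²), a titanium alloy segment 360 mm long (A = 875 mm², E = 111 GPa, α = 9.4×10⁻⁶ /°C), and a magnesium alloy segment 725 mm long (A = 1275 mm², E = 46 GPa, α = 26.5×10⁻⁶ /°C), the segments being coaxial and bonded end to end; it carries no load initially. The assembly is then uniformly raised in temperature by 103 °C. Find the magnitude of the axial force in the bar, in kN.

P ≈ 164 kN (compressive)

If the supports were absent, the total length change would be Σ αᵢΔT Lᵢ = 22.2×10⁻⁶×103×250 + 9.4×10⁻⁶×103×360 + 26.5×10⁻⁶×103×725 = 2.899 mm.
The rigid supports impose zero overall length change; the single axial force P common to all segments must satisfy P Σ Lᵢ/(AᵢEᵢ) = δ_free.
Σ Lᵢ/(AᵢEᵢ) = 250/(2325×68×10³) + 360/(875×111×10³) + 725/(1275×46×10³) = 1.765×10⁻⁵ mm/N.
Hence P = δ_free / Σ(L/AE) = 2.899/1.765×10⁻⁵ = 164.3 kN (compressive).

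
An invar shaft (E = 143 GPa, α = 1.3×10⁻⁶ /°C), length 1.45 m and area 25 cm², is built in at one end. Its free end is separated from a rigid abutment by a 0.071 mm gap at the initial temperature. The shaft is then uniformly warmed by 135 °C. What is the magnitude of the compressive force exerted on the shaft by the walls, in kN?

If the wall were absent the shaft would grow by αΔT L = 1.3×10⁻⁶ × 135 × 1450 = 0.2545 mm.
This exceeds the 0.071 mm gap, so the wall pushes back. The portion of expansion that must be recovered elastically is δ_free − gap = 0.2545 − 0.071 = 0.1835 mm.
So σ = E(δ_free − g)/L = 143×10³ × 0.1835/1450 = 18.09 MPa.
P = σA = 18.09 × 2500 = 45.24 kN.

P ≈ 45.2 kN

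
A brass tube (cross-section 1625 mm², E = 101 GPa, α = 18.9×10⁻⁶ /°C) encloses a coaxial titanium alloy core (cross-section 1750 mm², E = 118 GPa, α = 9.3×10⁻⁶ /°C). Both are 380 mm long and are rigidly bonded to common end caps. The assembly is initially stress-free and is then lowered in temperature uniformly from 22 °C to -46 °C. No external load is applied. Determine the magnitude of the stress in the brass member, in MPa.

σ ≈ 36.7 MPa (tensile)

The brass has the larger α, so on cooling it would change length more than the titanium alloy if both were free. The rigid plates force a common final length, so the brass is put into tension and the titanium alloy into compression, with equal and opposite forces P (no external load).
Setting the final lengths equal and cancelling L: (α₁ − α₂)ΔT = P/(A₁E₁) + P/(A₂E₂).
|α₁ − α₂|·ΔT = 9.6×10⁻⁶ × 68 = 0.0006528.
1/(A₁E₁) + 1/(A₂E₂) = 1/(1625×101×10³) + 1/(1750×118×10³) = 1.094×10⁻⁸ N⁻¹.
P = 0.0006528 / 1.094×10⁻⁸ = 59700 N = 59.7 kN.
σ_{brass} = P/A₁ = 59700/1625 = 36.74 MPa, tensile.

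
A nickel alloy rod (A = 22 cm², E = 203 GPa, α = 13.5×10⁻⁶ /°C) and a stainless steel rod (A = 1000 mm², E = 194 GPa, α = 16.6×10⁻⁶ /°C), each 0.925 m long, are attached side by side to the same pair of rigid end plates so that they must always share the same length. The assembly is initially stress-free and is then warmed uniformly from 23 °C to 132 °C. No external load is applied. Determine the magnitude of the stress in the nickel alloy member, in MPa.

Both members must finish at the same length. With the larger α, the stainless steel tends to over-expand; the plates restrain it, putting the stainless steel in compression and the nickel alloy in tension. With no external load the two internal forces are equal and opposite, magnitude P.
Equating the net (thermal + elastic) strains gives |α₁ − α₂|·ΔT = P·[1/(A₁E₁) + 1/(A₂E₂)].
|α₁ − α₂|·ΔT = 3.1×10⁻⁶ × 109 = 0.0003379.
1/(A₁E₁) + 1/(A₂E₂) = 1/(2200×203×10³) + 1/(1000×194×10³) = 7.394×10⁻⁹ N⁻¹.
P = 0.0003379 / 7.394×10⁻⁹ = 45700 N = 45.7 kN.
σ_{nickel alloy} = P/A₁ = 45700/2200 = 20.77 MPa, tensile.

σ ≈ 20.8 MPa (tensile)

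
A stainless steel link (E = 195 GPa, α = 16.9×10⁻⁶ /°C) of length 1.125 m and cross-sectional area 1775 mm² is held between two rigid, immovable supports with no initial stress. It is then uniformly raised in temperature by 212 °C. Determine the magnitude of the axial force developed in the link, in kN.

P ≈ 1240 kN (compressive)

With zero net strain, σ = E·αΔT = 195 GPa × 16.9×10⁻⁶ × 212 = 698.6 MPa.
Then P = σA = 698.6 × 1775 mm² = 1240 kN, compressive.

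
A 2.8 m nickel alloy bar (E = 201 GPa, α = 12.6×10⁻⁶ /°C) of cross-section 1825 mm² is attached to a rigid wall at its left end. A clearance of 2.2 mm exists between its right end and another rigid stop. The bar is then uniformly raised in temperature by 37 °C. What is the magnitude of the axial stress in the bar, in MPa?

Unrestrained expansion: δ_free = αΔT L = 12.6×10⁻⁶ × 37 × 2800 = 1.305 mm.
Since δ_free = 1.31 mm is less than the 2.2 mm gap, the bar never touches the wall. No axial force develops.

σ ≈ 0 MPa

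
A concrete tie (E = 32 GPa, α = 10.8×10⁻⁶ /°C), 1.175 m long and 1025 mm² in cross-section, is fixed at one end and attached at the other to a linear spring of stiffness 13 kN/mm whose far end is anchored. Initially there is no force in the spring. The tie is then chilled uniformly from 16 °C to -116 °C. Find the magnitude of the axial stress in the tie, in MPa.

The unrestrained thermal change is αΔT L = 10.8×10⁻⁶ × 132 × 1175 = 1.675 mm.
With a force P in the spring, the elastic change of the tie is PL/(AE) and that of the spring is P/k; compatibility requires their sum to equal δ_free.
So P = δ_free / [L/(AE) + 1/k] = 1.675 / [ 1175/(1025×32×10³) + 1/(13×10³) ].
P = 1.675 / 0.0001127 = 14860 N.
σ = P/A = 14860/1025 = 14.49 MPa.

σ ≈ 14.5 MPa (tensile)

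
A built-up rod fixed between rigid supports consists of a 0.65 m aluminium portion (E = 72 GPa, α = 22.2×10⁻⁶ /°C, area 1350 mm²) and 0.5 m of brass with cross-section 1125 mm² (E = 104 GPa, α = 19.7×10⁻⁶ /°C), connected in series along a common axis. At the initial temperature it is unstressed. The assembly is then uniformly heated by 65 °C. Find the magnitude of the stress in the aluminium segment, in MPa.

With the walls removed the bar would change length by δ_free = Σ αᵢΔT Lᵢ = 22.2×10⁻⁶×65×650 + 19.7×10⁻⁶×65×500 = 1.578 mm.
The walls prevent any net length change, so an axial force P (same in every segment) develops. Compatibility: P · Σ Lᵢ/(AᵢEᵢ) = δ_free.
The series flexibility is Σ Lᵢ/(AᵢEᵢ) = 650/(1350×72×10³) + 500/(1125×104×10³) = 1.096×10⁻⁵ mm/N.
So P = 1.578 / 1.096×10⁻⁵ = 144 kN, compressive.
σ_{aluminium} = P / A = 144000 / 1350 = 106.7 MPa.

σ ≈ 107 MPa (compressive)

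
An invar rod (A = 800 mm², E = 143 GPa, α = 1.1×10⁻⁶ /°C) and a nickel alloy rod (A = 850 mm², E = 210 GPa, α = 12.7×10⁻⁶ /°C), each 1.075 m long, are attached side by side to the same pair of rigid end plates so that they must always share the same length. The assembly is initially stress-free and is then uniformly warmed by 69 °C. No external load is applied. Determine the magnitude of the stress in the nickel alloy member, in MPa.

Equilibrium of a rigid end plate with no external load gives equal and opposite internal forces ±P in the two members. Since α_{nickel alloy} > α_{invar}, heating drives the nickel alloy into compression and the invar into tension.
Setting the final lengths equal and cancelling L: (α₁ − α₂)ΔT = P/(A₁E₁) + P/(A₂E₂).
|α₁ − α₂|·ΔT = 11.6×10⁻⁶ × 69 = 0.0008004.
1/(A₁E₁) + 1/(A₂E₂) = 1/(800×143×10³) + 1/(850×210×10³) = 1.434×10⁻⁸ N⁻¹.
P = 0.0008004 / 1.434×10⁻⁸ = 55800 N = 55.8 kN.
σ_{nickel alloy} = P/A₂ = 55800/850 = 65.65 MPa, compressive.

σ ≈ 65.6 MPa (compressive)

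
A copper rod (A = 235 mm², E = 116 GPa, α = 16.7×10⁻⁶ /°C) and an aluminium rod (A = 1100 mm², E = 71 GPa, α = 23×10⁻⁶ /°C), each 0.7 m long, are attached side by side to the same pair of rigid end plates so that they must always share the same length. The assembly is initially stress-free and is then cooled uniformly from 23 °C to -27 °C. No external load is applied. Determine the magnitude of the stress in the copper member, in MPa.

The aluminium has the larger α, so on cooling it would change length more than the copper if both were free. The rigid plates force a common final length, so the aluminium is put into tension and the copper into compression, with equal and opposite forces P (no external load).
Setting the final lengths equal and cancelling L: (α₁ − α₂)ΔT = P/(A₁E₁) + P/(A₂E₂).
|α₁ − α₂|·ΔT = 6.3×10⁻⁶ × 50 = 0.000315.
1/(A₁E₁) + 1/(A₂E₂) = 1/(235×116×10³) + 1/(1100×71×10³) = 4.949×10⁻⁸ N⁻¹.
So P = 0.000315 / 4.949×10⁻⁸ = 6.365 kN.
σ_{copper} = P/A₁ = 6365/235 = 27.09 MPa, compressive.

σ ≈ 27.1 MPa (compressive)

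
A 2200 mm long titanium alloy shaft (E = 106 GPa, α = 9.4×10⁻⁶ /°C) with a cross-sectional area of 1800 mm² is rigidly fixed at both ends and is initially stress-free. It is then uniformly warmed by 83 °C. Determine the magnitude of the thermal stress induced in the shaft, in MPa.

σ ≈ 82.7 MPa (compressive)

With length fixed, the mechanical strain must cancel the thermal strain αΔT = 9.4×10⁻⁶ × 83 = 780.2×10⁻⁶.
Hence σ = E·αΔT = 106×10³ × 780.2×10⁻⁶ = 82.7 MPa, compressive.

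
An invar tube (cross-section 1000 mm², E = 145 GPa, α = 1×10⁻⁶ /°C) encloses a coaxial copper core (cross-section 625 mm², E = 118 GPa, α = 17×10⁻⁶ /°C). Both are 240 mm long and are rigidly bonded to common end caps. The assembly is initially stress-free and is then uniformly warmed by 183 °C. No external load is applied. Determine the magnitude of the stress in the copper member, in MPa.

σ ≈ 229 MPa (compressive)

Both members must finish at the same length. With the larger α, the copper tends to over-expand; the plates restrain it, putting the copper in compression and the invar in tension. With no external load the two internal forces are equal and opposite, magnitude P.
Equating the net (thermal + elastic) strains gives |α₁ − α₂|·ΔT = P·[1/(A₁E₁) + 1/(A₂E₂)].
|α₁ − α₂|·ΔT = 16×10⁻⁶ × 183 = 0.002928.
1/(A₁E₁) + 1/(A₂E₂) = 1/(1000×145×10³) + 1/(625×118×10³) = 2.046×10⁻⁸ N⁻¹.
P = 0.002928 / 2.046×10⁻⁸ = 143100 N = 143.1 kN.
σ_{copper} = P/A₂ = 143100/625 = 229 MPa, compressive.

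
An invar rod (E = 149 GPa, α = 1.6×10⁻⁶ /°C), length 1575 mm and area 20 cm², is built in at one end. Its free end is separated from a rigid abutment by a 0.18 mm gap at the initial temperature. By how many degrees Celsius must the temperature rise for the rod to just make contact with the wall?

The gap closes when αΔT L = 0.18 mm, since the rod is still unstressed at that instant.
So ΔT = g/(αL) = 0.18/(1.6×10⁻⁶ × 1575) = 71.43 °C.

ΔT ≈ 71.4 °C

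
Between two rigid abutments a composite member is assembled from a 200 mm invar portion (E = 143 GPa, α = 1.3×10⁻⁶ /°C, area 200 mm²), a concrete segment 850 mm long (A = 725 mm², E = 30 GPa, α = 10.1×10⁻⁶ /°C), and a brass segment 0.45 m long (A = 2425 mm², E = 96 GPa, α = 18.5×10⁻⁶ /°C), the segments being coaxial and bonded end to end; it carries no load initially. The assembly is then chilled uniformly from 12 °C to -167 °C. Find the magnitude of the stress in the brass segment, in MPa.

With the walls removed the bar would change length by δ_free = Σ αᵢΔT Lᵢ = 1.3×10⁻⁶×179×200 + 10.1×10⁻⁶×179×850 + 18.5×10⁻⁶×179×450 = 3.073 mm.
Since the ends are fixed, an axial force P builds up, equal in every segment, with P · Σ Lᵢ/(AᵢEᵢ) = δ_free.
The series flexibility is Σ Lᵢ/(AᵢEᵢ) = 200/(200×143×10³) + 850/(725×30×10³) + 450/(2425×96×10³) = 4.801×10⁻⁵ mm/N.
So P = 3.073 / 4.801×10⁻⁵ = 64.02 kN, tensile.
σ_{brass} = P / A = 64020 / 2425 = 26.4 MPa.

σ ≈ 26.4 MPa (tensile)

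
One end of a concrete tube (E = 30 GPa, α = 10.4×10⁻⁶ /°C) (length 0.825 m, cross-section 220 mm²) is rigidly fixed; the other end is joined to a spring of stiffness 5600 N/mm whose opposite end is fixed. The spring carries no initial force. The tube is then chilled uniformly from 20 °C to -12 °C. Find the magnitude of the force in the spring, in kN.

P ≈ 0.904 kN

Free thermal contraction: δ_free = αΔT L = 10.4×10⁻⁶ × 32 × 825 = 0.2746 mm.
With a force P in the spring, the elastic change of the tube is PL/(AE) and that of the spring is P/k; compatibility requires their sum to equal δ_free.
So P = δ_free / [L/(AE) + 1/k] = 0.2746 / [ 825/(220×30×10³) + 1/(5600) ].
P = 0.2746 / 0.0003036 = 904.4 N.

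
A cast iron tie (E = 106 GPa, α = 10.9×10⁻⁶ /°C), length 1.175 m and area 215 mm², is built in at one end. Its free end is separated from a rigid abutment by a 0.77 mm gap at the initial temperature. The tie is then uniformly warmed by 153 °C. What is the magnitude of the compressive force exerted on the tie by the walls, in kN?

P ≈ 23.1 kN

Unrestrained expansion: δ_free = αΔT L = 10.9×10⁻⁶ × 153 × 1175 = 1.96 mm.
This exceeds the 0.77 mm gap, so the wall pushes back. The portion of expansion that must be recovered elastically is δ_free − gap = 1.96 − 0.77 = 1.19 mm.
Compatibility: PL/(AE) = 1.19 mm, so σ = P/A = E × (1.19/1175) = 107.3 MPa.
Force on the wall = σA = 107.3 × 215 mm² = 23.07 kN.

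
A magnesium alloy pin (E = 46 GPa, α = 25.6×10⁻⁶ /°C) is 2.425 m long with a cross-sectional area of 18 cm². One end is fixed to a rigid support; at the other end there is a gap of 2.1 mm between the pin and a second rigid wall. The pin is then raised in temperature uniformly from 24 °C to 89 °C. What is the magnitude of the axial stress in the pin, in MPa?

σ ≈ 36.7 MPa (compressive)

Free thermal elongation = αΔT L = 25.6×10⁻⁶ × 65 × 2425 = 4.035 mm.
After closing the 2.1 mm clearance, 4.035 − 2.1 = 1.935 mm of expansion remains to be suppressed by the wall.
That suppressed elongation corresponds to σ = E·Δ/L = 46×10³ × 1.935/2425 = 36.71 MPa.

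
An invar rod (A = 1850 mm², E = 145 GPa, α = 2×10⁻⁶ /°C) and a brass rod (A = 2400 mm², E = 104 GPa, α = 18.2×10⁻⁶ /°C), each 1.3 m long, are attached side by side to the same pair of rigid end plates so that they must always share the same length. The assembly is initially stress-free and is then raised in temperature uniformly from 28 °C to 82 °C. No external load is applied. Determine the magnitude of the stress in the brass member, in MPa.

The brass has the larger α, so on heating it would change length more than the invar if both were free. The rigid plates force a common final length, so the brass is put into compression and the invar into tension, with equal and opposite forces P (no external load).
Compatibility of the two members (thermal + elastic change equal): (α₁ − α₂)ΔT = P·[1/(A₁E₁) + 1/(A₂E₂)].
|α₁ − α₂|·ΔT = 16.2×10⁻⁶ × 54 = 0.0008748.
1/(A₁E₁) + 1/(A₂E₂) = 1/(1850×145×10³) + 1/(2400×104×10³) = 7.734×10⁻⁹ N⁻¹.
So P = 0.0008748 / 7.734×10⁻⁹ = 113.1 kN.
σ_{brass} = P/A₂ = 113100/2400 = 47.13 MPa, compressive.

σ ≈ 47.1 MPa (compressive)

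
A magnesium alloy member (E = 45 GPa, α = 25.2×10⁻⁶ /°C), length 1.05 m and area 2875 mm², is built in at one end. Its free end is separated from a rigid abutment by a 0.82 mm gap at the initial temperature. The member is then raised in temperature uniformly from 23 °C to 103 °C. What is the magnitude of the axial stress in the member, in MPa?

σ ≈ 55.6 MPa (compressive)

If the wall were absent the member would grow by αΔT L = 25.2×10⁻⁶ × 80 × 1050 = 2.117 mm.
After closing the 0.82 mm clearance, 2.117 − 0.82 = 1.297 mm of expansion remains to be suppressed by the wall.
Compatibility: PL/(AE) = 1.297 mm, so σ = P/A = E × (1.297/1050) = 55.58 MPa.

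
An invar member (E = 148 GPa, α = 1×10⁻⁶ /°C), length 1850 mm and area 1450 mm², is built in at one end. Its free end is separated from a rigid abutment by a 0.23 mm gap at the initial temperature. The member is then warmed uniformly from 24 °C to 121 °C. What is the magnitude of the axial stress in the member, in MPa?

σ ≈ 0 MPa

If the wall were absent the member would grow by αΔT L = 1×10⁻⁶ × 97 × 1850 = 0.1794 mm.
Since δ_free = 0.179 mm is less than the 0.23 mm gap, the member never touches the wall. No axial force develops.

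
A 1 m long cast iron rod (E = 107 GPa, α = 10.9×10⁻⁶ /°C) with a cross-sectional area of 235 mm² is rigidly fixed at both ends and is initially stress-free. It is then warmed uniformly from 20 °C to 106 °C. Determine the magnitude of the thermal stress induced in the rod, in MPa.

Because both ends are immovable the net strain is zero, and the suppressed thermal strain is αΔT = 10.9×10⁻⁶ × 86 = 937.4×10⁻⁶.
σ = EαΔT = 107×10³ × 10.9×10⁻⁶ × 86 = 100.3 MPa (compressive; the rod is trying to expand).

σ ≈ 100 MPa (compressive)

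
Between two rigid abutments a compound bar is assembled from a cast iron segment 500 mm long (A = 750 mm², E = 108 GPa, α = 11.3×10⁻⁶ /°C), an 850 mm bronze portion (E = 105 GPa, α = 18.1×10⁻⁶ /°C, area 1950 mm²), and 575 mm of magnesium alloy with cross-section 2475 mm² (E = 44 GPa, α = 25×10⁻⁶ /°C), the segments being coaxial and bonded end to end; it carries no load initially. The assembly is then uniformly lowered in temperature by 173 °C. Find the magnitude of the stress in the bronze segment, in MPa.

σ ≈ 201 MPa (tensile)

With the walls removed the bar would change length by δ_free = Σ αᵢΔT Lᵢ = 11.3×10⁻⁶×173×500 + 18.1×10⁻⁶×173×850 + 25×10⁻⁶×173×575 = 6.126 mm.
The rigid supports impose zero overall length change; the single axial force P common to all segments must satisfy P Σ Lᵢ/(AᵢEᵢ) = δ_free.
Σ Lᵢ/(AᵢEᵢ) = 500/(750×108×10³) + 850/(1950×105×10³) + 575/(2475×44×10³) = 1.56×10⁻⁵ mm/N.
So P = 6.126 / 1.56×10⁻⁵ = 392.6 kN, tensile.
σ_{bronze} = P / A = 392600 / 1950 = 201.3 MPa.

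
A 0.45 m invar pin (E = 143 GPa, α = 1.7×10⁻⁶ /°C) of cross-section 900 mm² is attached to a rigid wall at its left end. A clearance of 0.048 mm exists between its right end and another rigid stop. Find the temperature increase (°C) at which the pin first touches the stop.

The gap closes when αΔT L = 0.048 mm, since the pin is still unstressed at that instant.
ΔT = 0.048 / (1.7×10⁻⁶ × 450) = 62.75 °C.

ΔT ≈ 62.7 °C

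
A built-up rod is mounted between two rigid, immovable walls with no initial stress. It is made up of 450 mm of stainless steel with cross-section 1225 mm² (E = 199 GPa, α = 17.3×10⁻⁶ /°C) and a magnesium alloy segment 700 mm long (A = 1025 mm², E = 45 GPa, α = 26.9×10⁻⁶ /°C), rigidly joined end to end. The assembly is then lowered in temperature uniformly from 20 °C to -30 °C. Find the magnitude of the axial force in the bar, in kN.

P ≈ 78.2 kN (tensile)

Free thermal contraction of the whole bar: Σ αᵢΔT Lᵢ = 17.3×10⁻⁶×50×450 + 26.9×10⁻⁶×50×700 = 1.331 mm.
Since the ends are fixed, an axial force P builds up, equal in every segment, with P · Σ Lᵢ/(AᵢEᵢ) = δ_free.
Σ Lᵢ/(AᵢEᵢ) = 450/(1225×199×10³) + 700/(1025×45×10³) = 1.702×10⁻⁵ mm/N.
Hence P = δ_free / Σ(L/AE) = 1.331/1.702×10⁻⁵ = 78.18 kN (tensile).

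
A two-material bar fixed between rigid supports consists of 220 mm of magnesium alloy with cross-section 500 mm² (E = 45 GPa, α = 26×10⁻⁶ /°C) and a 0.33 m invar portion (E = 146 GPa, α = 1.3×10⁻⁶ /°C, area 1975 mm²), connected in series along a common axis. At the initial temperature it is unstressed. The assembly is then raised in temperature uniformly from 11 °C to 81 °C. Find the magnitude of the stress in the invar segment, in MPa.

Free thermal expansion of the whole bar: Σ αᵢΔT Lᵢ = 26×10⁻⁶×70×220 + 1.3×10⁻⁶×70×330 = 0.4304 mm.
The walls prevent any net length change, so an axial force P (same in every segment) develops. Compatibility: P · Σ Lᵢ/(AᵢEᵢ) = δ_free.
Σ Lᵢ/(AᵢEᵢ) = 220/(500×45×10³) + 330/(1975×146×10³) = 1.092×10⁻⁵ mm/N.
Hence P = δ_free / Σ(L/AE) = 0.4304/1.092×10⁻⁵ = 39.41 kN (compressive).
σ_{invar} = P / A = 39410 / 1975 = 19.95 MPa.

σ ≈ 20 MPa (compressive)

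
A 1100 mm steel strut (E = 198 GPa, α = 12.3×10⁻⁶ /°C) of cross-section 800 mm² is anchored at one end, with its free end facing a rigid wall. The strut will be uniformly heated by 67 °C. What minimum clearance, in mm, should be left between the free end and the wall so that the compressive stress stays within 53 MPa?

With no wall the strut would lengthen by αΔT L = 12.3×10⁻⁶ × 67 × 1100 = 0.9065 mm.
A stress of 53 MPa corresponds to the wall pushing the strut back by σL/E = 53×1100/(198×10³) = 0.2944 mm.
So the gap has to take up the difference, g_min = δ_free − σL/E = 0.9065 − 0.2944 = 0.6121 mm.

g ≈ 0.612 mm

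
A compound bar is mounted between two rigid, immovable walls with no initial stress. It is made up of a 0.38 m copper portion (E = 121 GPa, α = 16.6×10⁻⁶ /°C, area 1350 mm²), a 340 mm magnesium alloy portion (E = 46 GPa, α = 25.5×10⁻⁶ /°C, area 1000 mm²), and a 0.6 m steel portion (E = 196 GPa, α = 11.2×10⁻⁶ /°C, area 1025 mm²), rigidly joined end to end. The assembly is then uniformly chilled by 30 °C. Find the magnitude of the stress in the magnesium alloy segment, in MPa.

Free thermal contraction of the whole bar: Σ αᵢΔT Lᵢ = 16.6×10⁻⁶×30×380 + 25.5×10⁻⁶×30×340 + 11.2×10⁻⁶×30×600 = 0.6509 mm.
The rigid supports impose zero overall length change; the single axial force P common to all segments must satisfy P Σ Lᵢ/(AᵢEᵢ) = δ_free.
The series flexibility is Σ Lᵢ/(AᵢEᵢ) = 380/(1350×121×10³) + 340/(1000×46×10³) + 600/(1025×196×10³) = 1.27×10⁻⁵ mm/N.
P = 0.6509 / 1.27×10⁻⁵ = 51240 N = 51.24 kN, tensile.
σ_{magnesium alloy} = P / A = 51240 / 1000 = 51.24 MPa.

σ ≈ 51.2 MPa (tensile)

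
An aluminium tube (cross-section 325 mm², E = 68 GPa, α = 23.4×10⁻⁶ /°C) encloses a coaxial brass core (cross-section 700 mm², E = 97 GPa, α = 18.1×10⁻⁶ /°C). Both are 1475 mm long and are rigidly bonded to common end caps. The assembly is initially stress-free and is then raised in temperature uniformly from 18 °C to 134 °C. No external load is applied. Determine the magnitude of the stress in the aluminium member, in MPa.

Equilibrium of a rigid end plate with no external load gives equal and opposite internal forces ±P in the two members. Since α_{aluminium} > α_{brass}, heating drives the aluminium into compression and the brass into tension.
Setting the final lengths equal and cancelling L: (α₁ − α₂)ΔT = P/(A₁E₁) + P/(A₂E₂).
|α₁ − α₂|·ΔT = 5.3×10⁻⁶ × 116 = 0.0006148.
1/(A₁E₁) + 1/(A₂E₂) = 1/(325×68×10³) + 1/(700×97×10³) = 5.998×10⁻⁸ N⁻¹.
P = 0.0006148 / 5.998×10⁻⁸ = 10250 N = 10.25 kN.
σ_{aluminium} = P/A₁ = 10250/325 = 31.54 MPa, compressive.

σ ≈ 31.5 MPa (compressive)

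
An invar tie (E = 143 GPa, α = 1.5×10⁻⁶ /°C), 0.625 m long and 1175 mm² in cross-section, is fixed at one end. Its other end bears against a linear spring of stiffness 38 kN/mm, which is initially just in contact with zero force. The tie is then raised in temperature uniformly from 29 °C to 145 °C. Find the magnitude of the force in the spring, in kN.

If the spring were absent the tie would lengthen by αΔT L = 1.5×10⁻⁶ × 116 × 625 = 0.1087 mm.
With a force P in the spring, the elastic change of the tie is PL/(AE) and that of the spring is P/k; compatibility requires their sum to equal δ_free.
So P = δ_free / [L/(AE) + 1/k] = 0.1087 / [ 625/(1175×143×10³) + 1/(38×10³) ].
P = 0.1087 / 3.004×10⁻⁵ = 3621 N.

P ≈ 3.62 kN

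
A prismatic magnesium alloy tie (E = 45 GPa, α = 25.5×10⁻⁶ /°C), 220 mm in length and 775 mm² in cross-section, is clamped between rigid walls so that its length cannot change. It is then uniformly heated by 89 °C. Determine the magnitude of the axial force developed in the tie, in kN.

Full restraint means ε = 0, so the stress is σ = EαΔT = 45×10³ × 25.5×10⁻⁶ × 89 = 102.1 MPa.
Then P = σA = 102.1 × 775 mm² = 79.15 kN, compressive.

P ≈ 79.1 kN (compressive)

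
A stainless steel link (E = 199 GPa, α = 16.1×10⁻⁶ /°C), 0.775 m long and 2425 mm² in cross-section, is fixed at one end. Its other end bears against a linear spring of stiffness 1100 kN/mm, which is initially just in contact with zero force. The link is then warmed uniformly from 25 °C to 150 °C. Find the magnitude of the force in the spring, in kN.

P ≈ 620 kN

Free thermal expansion: δ_free = αΔT L = 16.1×10⁻⁶ × 125 × 775 = 1.56 mm.
Let P be the compressive force at the spring. The link shortens elastically by PL/(AE) and the spring compresses by P/k; together these equal δ_free.
P [ L/(AE) + 1/k ] = δ_free → P [ 775/(2425×199×10³) + 1/(1100×10³) ] = 1.56.
P = 1.56 / 2.515×10⁻⁶ = 620100 N.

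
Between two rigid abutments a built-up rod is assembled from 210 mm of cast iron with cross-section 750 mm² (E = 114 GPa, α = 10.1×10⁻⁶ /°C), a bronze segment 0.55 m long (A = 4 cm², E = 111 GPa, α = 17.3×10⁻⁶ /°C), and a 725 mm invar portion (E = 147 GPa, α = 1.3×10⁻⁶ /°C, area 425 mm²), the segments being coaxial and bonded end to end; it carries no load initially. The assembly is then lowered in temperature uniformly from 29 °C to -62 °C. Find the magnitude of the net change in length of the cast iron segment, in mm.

|ΔL| ≈ 0.0867 mm

Free thermal contraction of the whole bar: Σ αᵢΔT Lᵢ = 10.1×10⁻⁶×91×210 + 17.3×10⁻⁶×91×550 + 1.3×10⁻⁶×91×725 = 1.145 mm.
Since the ends are fixed, an axial force P builds up, equal in every segment, with P · Σ Lᵢ/(AᵢEᵢ) = δ_free.
Σ Lᵢ/(AᵢEᵢ) = 210/(750×114×10³) + 550/(400×111×10³) + 725/(425×147×10³) = 2.645×10⁻⁵ mm/N.
P = 1.145 / 2.645×10⁻⁵ = 43280 N = 43.28 kN, tensile.
For the cast iron segment, free thermal change = 10.1×10⁻⁶×91×210 = 0.193 mm and elastic change from P = 43280×210/(750×114×10³) = 0.1063 mm; these oppose, so the net change is 0.0867 mm (segment shortens).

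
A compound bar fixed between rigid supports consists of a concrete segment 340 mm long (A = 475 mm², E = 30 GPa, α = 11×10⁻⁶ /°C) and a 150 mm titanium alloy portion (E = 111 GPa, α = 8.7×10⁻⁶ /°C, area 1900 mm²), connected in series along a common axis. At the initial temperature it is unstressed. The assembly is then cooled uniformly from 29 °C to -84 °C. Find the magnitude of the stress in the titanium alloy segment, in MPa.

If the supports were absent, the total length change would be Σ αᵢΔT Lᵢ = 11×10⁻⁶×113×340 + 8.7×10⁻⁶×113×150 = 0.5701 mm.
The walls prevent any net length change, so an axial force P (same in every segment) develops. Compatibility: P · Σ Lᵢ/(AᵢEᵢ) = δ_free.
The series flexibility is Σ Lᵢ/(AᵢEᵢ) = 340/(475×30×10³) + 150/(1900×111×10³) = 2.457×10⁻⁵ mm/N.
Hence P = δ_free / Σ(L/AE) = 0.5701/2.457×10⁻⁵ = 23.2 kN (tensile).
σ_{titanium alloy} = P / A = 23200 / 1900 = 12.21 MPa.

σ ≈ 12.2 MPa (tensile)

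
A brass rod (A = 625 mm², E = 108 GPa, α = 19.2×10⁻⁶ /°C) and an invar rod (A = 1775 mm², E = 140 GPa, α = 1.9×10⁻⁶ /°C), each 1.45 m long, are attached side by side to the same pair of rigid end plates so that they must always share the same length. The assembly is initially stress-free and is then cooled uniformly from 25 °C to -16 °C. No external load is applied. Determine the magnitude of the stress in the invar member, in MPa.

σ ≈ 21.2 MPa (compressive)

Both members must finish at the same length. With the larger α, the brass tends to over-contract; the plates restrain it, putting the brass in tension and the invar in compression. With no external load the two internal forces are equal and opposite, magnitude P.
Compatibility of the two members (thermal + elastic change equal): (α₁ − α₂)ΔT = P·[1/(A₁E₁) + 1/(A₂E₂)].
|α₁ − α₂|·ΔT = 17.3×10⁻⁶ × 41 = 0.0007093.
1/(A₁E₁) + 1/(A₂E₂) = 1/(625×108×10³) + 1/(1775×140×10³) = 1.884×10⁻⁸ N⁻¹.
So P = 0.0007093 / 1.884×10⁻⁸ = 37.65 kN.
σ_{invar} = P/A₂ = 37650/1775 = 21.21 MPa, compressive.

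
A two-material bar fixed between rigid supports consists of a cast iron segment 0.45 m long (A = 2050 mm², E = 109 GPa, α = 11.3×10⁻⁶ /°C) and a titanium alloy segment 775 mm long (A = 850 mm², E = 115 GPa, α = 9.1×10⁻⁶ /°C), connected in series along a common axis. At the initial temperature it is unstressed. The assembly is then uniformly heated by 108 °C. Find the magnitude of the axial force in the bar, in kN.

P ≈ 132 kN (compressive)

If the supports were absent, the total length change would be Σ αᵢΔT Lᵢ = 11.3×10⁻⁶×108×450 + 9.1×10⁻⁶×108×775 = 1.311 mm.
Since the ends are fixed, an axial force P builds up, equal in every segment, with P · Σ Lᵢ/(AᵢEᵢ) = δ_free.
Σ Lᵢ/(AᵢEᵢ) = 450/(2050×109×10³) + 775/(850×115×10³) = 9.942×10⁻⁶ mm/N.
Hence P = δ_free / Σ(L/AE) = 1.311/9.942×10⁻⁶ = 131.8 kN (compressive).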